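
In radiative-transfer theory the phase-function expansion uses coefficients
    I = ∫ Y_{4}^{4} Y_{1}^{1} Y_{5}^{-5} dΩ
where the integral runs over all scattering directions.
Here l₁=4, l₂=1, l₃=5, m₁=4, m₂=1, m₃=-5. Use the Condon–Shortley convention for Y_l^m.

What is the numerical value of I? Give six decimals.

m-sum 0 ✓  L=10 even ✓  3≤5≤5 ✓
Π(2lᵢ+1) = 9×3×11 = 297
triangle coeff Δ(4,1,5) = 1/495
Σ_t [0,0]: t=0:+1/576 = 1/576
(3j)²=5/99 [(4 1 5; 0 0 0)], sign=-1
Σ_t [0,0]: t=0:+1/80640 = 1/80640
(3j)²=1/11 [(4 1 5; 4 1 -5)], sign=+1
⇒ 4πI² = 15/11
I = (-1)√(15/11/(4π)) = -0.32941575

-0.329416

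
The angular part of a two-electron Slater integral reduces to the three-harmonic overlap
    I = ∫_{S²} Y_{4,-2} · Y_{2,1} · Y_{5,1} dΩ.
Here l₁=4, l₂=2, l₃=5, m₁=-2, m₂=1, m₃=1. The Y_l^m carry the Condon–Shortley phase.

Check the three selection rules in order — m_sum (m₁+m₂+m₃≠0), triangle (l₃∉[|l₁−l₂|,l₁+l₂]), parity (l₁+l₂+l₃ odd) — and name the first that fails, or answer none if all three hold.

azimuthal sum: -2 + 1 + 1 = 0  ✓
2 ≤ 5 ≤ 6 (triangle on l)  ✓
L = 4 + 2 + 5 = 11 (odd)  ✗

parity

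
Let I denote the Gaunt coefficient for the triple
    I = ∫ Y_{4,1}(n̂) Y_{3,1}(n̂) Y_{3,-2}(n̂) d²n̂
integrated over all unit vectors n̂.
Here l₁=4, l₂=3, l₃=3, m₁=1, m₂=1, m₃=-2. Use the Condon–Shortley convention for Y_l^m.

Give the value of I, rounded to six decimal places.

0.145070

Checks pass: Σm=0; 10 even; l₃=3∈[1,7].
(2·4+1)(2·3+1)(2·3+1) = 441
Δ: 4! 4! 2! / 11! → 1/34650
sum: t=1:−1/72 t=2:+1/16 t=3:−1/72 = 5/144
3j²(4 3 3; 0 0 0) = Δ·Π!·Σ² = 2/77  (sign -1)
sum: t=2:+1/48 t=3:−1/144 = 1/72
3j²(4 3 3; 1 1 -2) = Δ·Π!·Σ² = 16/693  (sign -1)
combine: 4πI² = 441·2/77·16/693 = 32/121
take √, sign +1: I = 0.14506992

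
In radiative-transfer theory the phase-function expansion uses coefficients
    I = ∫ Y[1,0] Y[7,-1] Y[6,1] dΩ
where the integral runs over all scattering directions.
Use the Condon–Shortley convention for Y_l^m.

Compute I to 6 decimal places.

-0.242415

Checks pass: Σm=0; 14 even; l₃=6∈[6,8].
(2·1+1)(2·7+1)(2·6+1) = 585
Δ: 2! 0! 12! / 15! → 1/1365
sum: t=1:−1/518400 = -1/518400
3j²(1 7 6; 0 0 0) = Δ·Π!·Σ² = 7/195  (sign -1)
sum: t=1:−1/604800 = -1/604800
3j²(1 7 6; 0 -1 1) = Δ·Π!·Σ² = 16/455  (sign +1)
combine: 4πI² = 585·7/195·16/455 = 48/65
take √, sign -1: I = -0.24241473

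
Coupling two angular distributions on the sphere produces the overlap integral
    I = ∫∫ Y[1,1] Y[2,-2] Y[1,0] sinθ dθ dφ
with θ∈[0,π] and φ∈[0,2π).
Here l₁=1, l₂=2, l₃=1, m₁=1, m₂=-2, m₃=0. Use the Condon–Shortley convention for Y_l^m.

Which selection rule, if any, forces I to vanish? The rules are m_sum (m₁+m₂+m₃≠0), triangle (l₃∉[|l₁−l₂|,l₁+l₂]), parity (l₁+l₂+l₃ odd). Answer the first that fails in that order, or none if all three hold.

m₁+m₂+m₃ = 1 − 2 + 0 = -1  ✗
triangle: |1−2|=1 ≤ l₃=1 ≤ 1+2=3
parity: l₁+l₂+l₃ = 4 is even

m_sum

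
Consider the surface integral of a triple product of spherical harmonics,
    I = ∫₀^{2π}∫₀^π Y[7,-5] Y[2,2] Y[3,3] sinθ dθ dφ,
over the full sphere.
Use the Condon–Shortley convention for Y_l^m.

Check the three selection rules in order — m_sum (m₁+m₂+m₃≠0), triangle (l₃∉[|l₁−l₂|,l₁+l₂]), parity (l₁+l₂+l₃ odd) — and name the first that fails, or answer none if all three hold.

m₁+m₂+m₃ = -5 + 2 + 3 = 0  ✓
triangle: |7−2|=5 ≤ l₃=3 ≤ 7+2=9  ✗
parity: l₁+l₂+l₃ = 12 is even

triangle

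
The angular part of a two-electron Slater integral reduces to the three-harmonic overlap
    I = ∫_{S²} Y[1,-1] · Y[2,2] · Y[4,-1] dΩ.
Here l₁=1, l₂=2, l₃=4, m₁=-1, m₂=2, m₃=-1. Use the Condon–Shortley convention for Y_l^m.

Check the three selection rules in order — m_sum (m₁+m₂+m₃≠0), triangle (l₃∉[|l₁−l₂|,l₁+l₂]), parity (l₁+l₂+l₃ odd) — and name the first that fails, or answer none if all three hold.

azimuthal sum: -1 + 2 − 1 = 0  ✓
1 ≤ 4 ≤ 3 (triangle on l)  ✗
L = 1 + 2 + 4 = 7 (odd)

triangle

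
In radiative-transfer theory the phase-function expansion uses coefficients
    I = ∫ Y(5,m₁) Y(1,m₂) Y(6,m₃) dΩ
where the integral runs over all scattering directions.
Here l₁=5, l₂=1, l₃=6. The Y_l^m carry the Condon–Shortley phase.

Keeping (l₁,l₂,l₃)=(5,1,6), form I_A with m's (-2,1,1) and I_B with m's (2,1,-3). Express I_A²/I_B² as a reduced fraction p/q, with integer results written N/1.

l's match ⇒ only the (l;m) 3-j factors differ between A and B.
A: triangle coeff Δ(5,1,6) = 1/858; Σ_t [0,0]: t=0:+1/60480 = 1/60480; (3j)²=5/429 [(5 1 6; -2 1 1)], sign=-1
B: triangle coeff Δ(5,1,6) = 1/858; Σ_t [0,0]: t=0:+1/60480 = 1/60480; (3j)²=6/143 [(5 1 6; 2 1 -3)], sign=-1
I_A²/I_B² = (5/429)/(6/143) = 5/18

5/18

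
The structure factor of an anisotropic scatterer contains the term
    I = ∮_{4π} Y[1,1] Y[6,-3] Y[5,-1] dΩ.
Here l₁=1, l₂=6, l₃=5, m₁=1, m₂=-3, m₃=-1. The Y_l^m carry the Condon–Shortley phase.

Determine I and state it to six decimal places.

Σmᵢ = -3 ≠ 0, so the φ-integral vanishes; I = 0

0.000000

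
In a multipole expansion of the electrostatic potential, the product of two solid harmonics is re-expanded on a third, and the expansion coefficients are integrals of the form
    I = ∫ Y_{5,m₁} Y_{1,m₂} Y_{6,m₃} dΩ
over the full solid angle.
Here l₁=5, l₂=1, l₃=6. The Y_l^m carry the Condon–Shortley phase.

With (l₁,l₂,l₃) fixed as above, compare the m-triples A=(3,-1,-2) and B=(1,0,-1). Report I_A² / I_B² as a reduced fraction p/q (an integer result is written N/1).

6/35

Same 5,1,6: normalisation and zero-m 3j drop out of the ratio.
A: Δ: 0! 10! 2! / 13! → 1/858; sum: t=0:+1/161280 = 1/161280; 3j²(5 1 6; 3 -1 -2) = Δ·Π!·Σ² = 1/143  (sign +1)
B: Δ: 0! 10! 2! / 13! → 1/858; sum: t=0:+1/17280 = 1/17280; 3j²(5 1 6; 1 0 -1) = Δ·Π!·Σ² = 35/858  (sign -1)
I_A²/I_B² = (1/143)/(35/858) = 6/35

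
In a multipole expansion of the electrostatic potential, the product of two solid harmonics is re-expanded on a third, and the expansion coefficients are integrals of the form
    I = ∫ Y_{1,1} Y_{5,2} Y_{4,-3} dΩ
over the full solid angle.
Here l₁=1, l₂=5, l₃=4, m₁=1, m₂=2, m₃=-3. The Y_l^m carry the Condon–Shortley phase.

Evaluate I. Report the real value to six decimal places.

0.085055

Rules hold: Σm=0, L=10 even, 4≤4≤6.
N = 3·11·9 = 297
Δ = 2!·0!·8!/11! = 1/495
Racah Σ t=1..1: t=1:−1/576 = -1/576
⇒ 3j(1 5 4; 0 0 0)² = 5/99, sgn -1
Racah Σ t=0..0: t=0:+1/10080 = 1/10080
⇒ 3j(1 5 4; 1 2 -3)² = 1/165, sgn -1
4πI² = N·(3j₀)²·(3jₘ)² = 1/11
I = +1·√(0.0909091/4π) = 0.08505478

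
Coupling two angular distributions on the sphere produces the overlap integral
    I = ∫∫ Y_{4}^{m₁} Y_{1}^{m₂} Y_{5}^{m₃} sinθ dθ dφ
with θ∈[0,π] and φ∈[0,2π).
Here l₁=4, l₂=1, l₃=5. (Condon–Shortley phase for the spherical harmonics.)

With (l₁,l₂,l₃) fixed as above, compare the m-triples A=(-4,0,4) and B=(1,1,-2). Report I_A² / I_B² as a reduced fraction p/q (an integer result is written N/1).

3/7

Same 4,1,5: normalisation and zero-m 3j drop out of the ratio.
A: Δ: 0! 8! 2! / 11! → 1/495; sum: t=0:+1/40320 = 1/40320; 3j²(4 1 5; -4 0 4) = Δ·Π!·Σ² = 1/55  (sign -1)
B: Δ: 0! 8! 2! / 11! → 1/495; sum: t=0:+1/1440 = 1/1440; 3j²(4 1 5; 1 1 -2) = Δ·Π!·Σ² = 7/165  (sign -1)
I_A²/I_B² = (1/55)/(7/165) = 3/7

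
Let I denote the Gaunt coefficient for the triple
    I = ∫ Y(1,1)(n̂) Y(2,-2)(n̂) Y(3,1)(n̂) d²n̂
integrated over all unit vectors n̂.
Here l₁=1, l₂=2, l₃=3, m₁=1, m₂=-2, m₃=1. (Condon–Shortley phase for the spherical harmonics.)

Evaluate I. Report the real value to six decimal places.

-0.082589

Checks pass: Σm=0; 6 even; l₃=3∈[1,3].
(2·1+1)(2·2+1)(2·3+1) = 105
Δ: 0! 2! 4! / 7! → 1/105
sum: t=0:+1/4 = 1/4
3j²(1 2 3; 0 0 0) = Δ·Π!·Σ² = 3/35  (sign -1)
sum: t=0:+1/48 = 1/48
3j²(1 2 3; 1 -2 1) = Δ·Π!·Σ² = 1/105  (sign +1)
combine: 4πI² = 105·3/35·1/105 = 3/35
take √, sign -1: I = -0.08258890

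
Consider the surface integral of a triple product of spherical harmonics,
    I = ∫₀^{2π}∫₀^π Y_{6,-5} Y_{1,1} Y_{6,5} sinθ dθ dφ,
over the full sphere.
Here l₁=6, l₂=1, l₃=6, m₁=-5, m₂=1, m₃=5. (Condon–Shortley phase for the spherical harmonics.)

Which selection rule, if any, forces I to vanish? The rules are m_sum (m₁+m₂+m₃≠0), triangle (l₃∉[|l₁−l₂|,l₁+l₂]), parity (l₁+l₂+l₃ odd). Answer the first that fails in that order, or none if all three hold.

m_sum

Σmᵢ = 1  ✗
l₃∈[|l₁−l₂|,l₁+l₂]=[5,7], have l₃=6
Σlᵢ = 13 ⇒ odd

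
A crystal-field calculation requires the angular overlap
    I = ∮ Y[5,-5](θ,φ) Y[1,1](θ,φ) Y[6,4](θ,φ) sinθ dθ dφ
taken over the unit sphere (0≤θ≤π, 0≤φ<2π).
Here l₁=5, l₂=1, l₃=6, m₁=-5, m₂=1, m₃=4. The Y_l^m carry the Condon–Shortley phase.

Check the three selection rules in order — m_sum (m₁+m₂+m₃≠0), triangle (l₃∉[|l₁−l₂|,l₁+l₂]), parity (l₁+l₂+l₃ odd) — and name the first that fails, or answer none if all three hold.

none

Σmᵢ = 0  ✓
l₃∈[|l₁−l₂|,l₁+l₂]=[4,6], have l₃=6  ✓
Σlᵢ = 12 ⇒ even  ✓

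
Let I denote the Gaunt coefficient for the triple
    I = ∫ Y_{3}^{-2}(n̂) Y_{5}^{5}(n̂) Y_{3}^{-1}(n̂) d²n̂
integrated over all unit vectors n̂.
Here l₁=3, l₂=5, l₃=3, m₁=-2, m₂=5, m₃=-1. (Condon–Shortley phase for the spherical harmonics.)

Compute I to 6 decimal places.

0.000000

-2 + 5 − 1 = 2 ≠ 0: azimuthal integral kills it; I = 0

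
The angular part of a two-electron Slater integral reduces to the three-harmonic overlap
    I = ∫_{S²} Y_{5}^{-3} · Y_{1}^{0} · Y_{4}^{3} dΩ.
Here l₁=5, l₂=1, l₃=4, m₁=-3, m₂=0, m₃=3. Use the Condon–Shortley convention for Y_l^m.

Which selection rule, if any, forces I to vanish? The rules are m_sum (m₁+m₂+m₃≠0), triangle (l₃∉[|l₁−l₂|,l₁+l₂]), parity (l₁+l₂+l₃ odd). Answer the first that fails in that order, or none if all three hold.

azimuthal sum: -3 + 0 + 3 = 0  ✓
4 ≤ 4 ≤ 6 (triangle on l)  ✓
L = 5 + 1 + 4 = 10 (even)  ✓

none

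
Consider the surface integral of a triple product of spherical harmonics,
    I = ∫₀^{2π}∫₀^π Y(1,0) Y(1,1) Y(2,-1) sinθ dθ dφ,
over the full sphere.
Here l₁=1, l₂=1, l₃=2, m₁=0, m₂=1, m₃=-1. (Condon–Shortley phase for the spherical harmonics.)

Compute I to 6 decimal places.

Rules hold: Σm=0, L=4 even, 0≤2≤2.
N = 3·3·5 = 45
Δ = 0!·2!·2!/5! = 1/30
Racah Σ t=0..0: t=0:+1/1 = 1/1
⇒ 3j(1 1 2; 0 0 0)² = 2/15, sgn +1
Racah Σ t=0..0: t=0:+1/2 = 1/2
⇒ 3j(1 1 2; 0 1 -1)² = 1/10, sgn -1
4πI² = N·(3j₀)²·(3jₘ)² = 3/5
I = -1·√(0.6/4π) = -0.21850969

-0.218510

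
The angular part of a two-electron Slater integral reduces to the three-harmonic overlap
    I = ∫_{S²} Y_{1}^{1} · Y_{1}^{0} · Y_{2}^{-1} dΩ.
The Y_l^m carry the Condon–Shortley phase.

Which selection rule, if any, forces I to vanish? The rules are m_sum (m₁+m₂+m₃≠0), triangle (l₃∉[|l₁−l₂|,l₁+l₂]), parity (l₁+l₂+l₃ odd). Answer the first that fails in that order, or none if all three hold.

none

m₁+m₂+m₃ = 1 + 0 − 1 = 0  ✓
triangle: |1−1|=0 ≤ l₃=2 ≤ 1+1=2  ✓
parity: l₁+l₂+l₃ = 4 is even  ✓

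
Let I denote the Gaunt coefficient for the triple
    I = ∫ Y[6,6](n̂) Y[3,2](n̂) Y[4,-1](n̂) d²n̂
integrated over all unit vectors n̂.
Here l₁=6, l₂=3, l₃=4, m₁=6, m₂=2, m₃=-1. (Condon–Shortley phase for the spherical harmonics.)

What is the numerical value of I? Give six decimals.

m-sum = 6 + 2 − 1 = 7 ≠ 0 ⇒ I = 0

0.000000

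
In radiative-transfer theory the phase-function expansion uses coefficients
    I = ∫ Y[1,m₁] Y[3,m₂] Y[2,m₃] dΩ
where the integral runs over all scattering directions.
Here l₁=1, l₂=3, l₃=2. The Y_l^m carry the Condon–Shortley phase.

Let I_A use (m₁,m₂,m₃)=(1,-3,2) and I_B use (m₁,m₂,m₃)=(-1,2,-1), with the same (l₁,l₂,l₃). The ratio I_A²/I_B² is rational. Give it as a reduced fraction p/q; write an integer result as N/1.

3/2

l's match ⇒ only the (l;m) 3-j factors differ between A and B.
A: triangle coeff Δ(1,3,2) = 1/105; Σ_t [0,0]: t=0:+1/48 = 1/48; (3j)²=1/7 [(1 3 2; 1 -3 2)], sign=+1
B: triangle coeff Δ(1,3,2) = 1/105; Σ_t [2,2]: t=2:+1/12 = 1/12; (3j)²=2/21 [(1 3 2; -1 2 -1)], sign=-1
I_A²/I_B² = (1/7)/(2/21) = 3/2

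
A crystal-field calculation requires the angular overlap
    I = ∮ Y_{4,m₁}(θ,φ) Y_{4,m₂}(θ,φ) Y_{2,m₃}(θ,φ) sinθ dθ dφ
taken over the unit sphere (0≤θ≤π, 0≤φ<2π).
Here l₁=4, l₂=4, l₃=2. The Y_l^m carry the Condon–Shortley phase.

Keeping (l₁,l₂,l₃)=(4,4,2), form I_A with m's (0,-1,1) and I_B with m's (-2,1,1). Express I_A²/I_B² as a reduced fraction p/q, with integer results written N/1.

10/81

l's match ⇒ only the (l;m) 3-j factors differ between A and B.
A: triangle coeff Δ(4,4,2) = 1/13860; Σ_t [2,3]: t=2:+1/96 t=3:−1/72 = -1/288; (3j)²=1/462 [(4 4 2; 0 -1 1)], sign=+1
B: triangle coeff Δ(4,4,2) = 1/13860; Σ_t [4,5]: t=4:+1/96 t=5:−1/240 = 1/160; (3j)²=27/1540 [(4 4 2; -2 1 1)], sign=-1
I_A²/I_B² = (1/462)/(27/1540) = 10/81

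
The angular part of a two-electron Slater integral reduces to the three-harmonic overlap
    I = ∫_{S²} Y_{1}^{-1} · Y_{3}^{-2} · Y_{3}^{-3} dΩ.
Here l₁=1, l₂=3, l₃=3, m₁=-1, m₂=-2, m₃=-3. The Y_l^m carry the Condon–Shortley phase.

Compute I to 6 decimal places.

0.000000

m-sum = -1 − 2 − 3 = -6 ≠ 0 ⇒ I = 0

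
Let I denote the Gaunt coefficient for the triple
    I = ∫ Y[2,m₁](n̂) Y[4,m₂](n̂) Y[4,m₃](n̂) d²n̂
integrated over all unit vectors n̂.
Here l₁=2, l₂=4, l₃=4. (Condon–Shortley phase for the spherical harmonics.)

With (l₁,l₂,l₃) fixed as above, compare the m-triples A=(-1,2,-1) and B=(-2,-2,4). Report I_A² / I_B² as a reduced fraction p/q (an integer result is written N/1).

Shared (l₁,l₂,l₃)=(2,4,4): N and (l;000)² cancel in I_A²/I_B².
A: Δ = 2!·2!·6!/11! = 1/13860; Racah Σ t=1..2: t=1:−1/240 t=2:+1/96 = 1/160; ⇒ 3j(2 4 4; -1 2 -1)² = 27/1540, sgn -1
B: Δ = 2!·2!·6!/11! = 1/13860; Racah Σ t=2..2: t=2:+1/2880 = 1/2880; ⇒ 3j(2 4 4; -2 -2 4)² = 2/165, sgn +1
I_A²/I_B² = (27/1540)/(2/165) = 81/56

81/56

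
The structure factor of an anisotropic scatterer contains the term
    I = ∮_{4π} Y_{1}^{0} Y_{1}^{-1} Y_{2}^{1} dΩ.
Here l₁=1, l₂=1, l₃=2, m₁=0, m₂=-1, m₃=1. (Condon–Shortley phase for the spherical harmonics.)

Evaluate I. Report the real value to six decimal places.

-0.218510

Rules hold: Σm=0, L=4 even, 0≤2≤2.
N = 3·3·5 = 45
Δ = 0!·2!·2!/5! = 1/30
Racah Σ t=0..0: t=0:+1/1 = 1/1
⇒ 3j(1 1 2; 0 0 0)² = 2/15, sgn +1
Racah Σ t=0..0: t=0:+1/2 = 1/2
⇒ 3j(1 1 2; 0 -1 1)² = 1/10, sgn -1
4πI² = N·(3j₀)²·(3jₘ)² = 3/5
I = -1·√(0.6/4π) = -0.21850969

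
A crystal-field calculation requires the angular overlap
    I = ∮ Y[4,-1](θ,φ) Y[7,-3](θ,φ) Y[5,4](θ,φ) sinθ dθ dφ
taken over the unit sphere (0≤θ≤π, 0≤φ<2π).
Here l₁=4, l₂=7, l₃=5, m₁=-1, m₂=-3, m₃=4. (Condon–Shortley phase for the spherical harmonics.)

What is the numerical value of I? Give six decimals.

Rules hold: Σm=0, L=16 even, 3≤5≤11.
N = 9·15·11 = 1485
Δ = 6!·2!·8!/17! = 1/6126120
Racah Σ t=2..4: t=2:+1/69120 t=3:−1/20736 t=4:+1/69120 = -1/51840
⇒ 3j(4 7 5; 0 0 0)² = 280/21879, sgn +1
Racah Σ t=3..4: t=3:−1/362880 t=4:+1/1935360 = -13/5806080
⇒ 3j(4 7 5; -1 -3 4)² = 195/10472, sgn +1
4πI² = N·(3j₀)²·(3jₘ)² = 1125/3179
I = +1·√(0.353885/4π) = 0.16781318

0.167813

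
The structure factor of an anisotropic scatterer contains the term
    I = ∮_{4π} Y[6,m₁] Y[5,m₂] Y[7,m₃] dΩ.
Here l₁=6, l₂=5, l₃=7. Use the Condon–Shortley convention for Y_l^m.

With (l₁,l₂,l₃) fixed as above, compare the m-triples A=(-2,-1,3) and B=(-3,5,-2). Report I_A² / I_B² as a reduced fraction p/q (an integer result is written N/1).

14283/27440

Shared (l₁,l₂,l₃)=(6,5,7): N and (l;000)² cancel in I_A²/I_B².
A: Δ = 4!·8!·6!/19! = 1/174594420; Racah Σ t=0..4: t=0:+1/46448640 t=1:−1/1088640 t=2:+1/276480 t=3:−1/518400 t=4:+1/9953280 = 23/25804800; ⇒ 3j(6 5 7; -2 -1 3)² = 42849/6466460, sgn +1
B: Δ = 4!·8!·6!/19! = 1/174594420; Racah Σ t=4..4: t=4:+1/12441600 = 1/12441600; ⇒ 3j(6 5 7; -3 5 -2)² = 588/46189, sgn -1
I_A²/I_B² = (42849/6466460)/(588/46189) = 14283/27440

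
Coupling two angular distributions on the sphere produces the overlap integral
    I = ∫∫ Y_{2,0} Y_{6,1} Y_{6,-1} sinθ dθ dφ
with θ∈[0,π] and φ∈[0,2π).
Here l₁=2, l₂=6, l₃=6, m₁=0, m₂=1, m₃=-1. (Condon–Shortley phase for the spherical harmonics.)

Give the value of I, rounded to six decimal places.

m-sum 0 ✓  L=14 even ✓  4≤6≤8 ✓
Π(2lᵢ+1) = 5×13×13 = 845
triangle coeff Δ(2,6,6) = 1/90090
Σ_t [0,2]: t=0:+1/69120 t=1:−1/14400 t=2:+1/69120 = -7/172800
(3j)²=14/715 [(2 6 6; 0 0 0)], sign=-1
Σ_t [0,2]: t=0:+1/120960 t=1:−1/17280 t=2:+1/57600 = -13/403200
(3j)²=13/770 [(2 6 6; 0 1 -1)], sign=+1
⇒ 4πI² = 169/605
I = (-1)√(169/605/(4π)) = -0.14909419

-0.149094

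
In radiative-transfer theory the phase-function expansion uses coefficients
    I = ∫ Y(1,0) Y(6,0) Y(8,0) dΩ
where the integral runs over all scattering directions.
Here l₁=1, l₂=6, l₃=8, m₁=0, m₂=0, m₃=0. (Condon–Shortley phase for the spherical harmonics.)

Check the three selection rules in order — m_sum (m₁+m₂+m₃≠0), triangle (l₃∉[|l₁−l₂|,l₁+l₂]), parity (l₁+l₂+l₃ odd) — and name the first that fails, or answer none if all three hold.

m₁+m₂+m₃ = 0 + 0 + 0 = 0  ✓
triangle: |1−6|=5 ≤ l₃=8 ≤ 1+6=7  ✗
parity: l₁+l₂+l₃ = 15 is odd

triangle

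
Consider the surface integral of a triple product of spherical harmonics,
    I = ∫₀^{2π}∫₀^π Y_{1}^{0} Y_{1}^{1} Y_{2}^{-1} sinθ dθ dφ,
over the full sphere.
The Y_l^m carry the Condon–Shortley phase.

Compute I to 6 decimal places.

-0.218510

Checks pass: Σm=0; 4 even; l₃=2∈[0,2].
(2·1+1)(2·1+1)(2·2+1) = 45
Δ: 0! 2! 2! / 5! → 1/30
sum: t=0:+1/1 = 1/1
3j²(1 1 2; 0 0 0) = Δ·Π!·Σ² = 2/15  (sign +1)
sum: t=0:+1/2 = 1/2
3j²(1 1 2; 0 1 -1) = Δ·Π!·Σ² = 1/10  (sign -1)
combine: 4πI² = 45·2/15·1/10 = 3/5
take √, sign -1: I = -0.21850969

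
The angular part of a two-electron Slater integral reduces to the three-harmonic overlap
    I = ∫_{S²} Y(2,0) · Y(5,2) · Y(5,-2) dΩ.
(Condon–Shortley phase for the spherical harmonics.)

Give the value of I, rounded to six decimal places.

Checks pass: Σm=0; 12 even; l₃=5∈[3,7].
(2·2+1)(2·5+1)(2·5+1) = 605
Δ: 2! 2! 8! / 13! → 1/38610
sum: t=0:+1/2880 t=1:−1/576 t=2:+1/2880 = -1/960
3j²(2 5 5; 0 0 0) = Δ·Π!·Σ² = 10/429  (sign +1)
sum: t=0:+1/20160 t=1:−1/1440 t=2:+1/2880 = -1/3360
3j²(2 5 5; 0 2 -2) = Δ·Π!·Σ² = 6/715  (sign +1)
combine: 4πI² = 605·10/429·6/715 = 20/169
take √, sign +1: I = 0.09704356

0.097044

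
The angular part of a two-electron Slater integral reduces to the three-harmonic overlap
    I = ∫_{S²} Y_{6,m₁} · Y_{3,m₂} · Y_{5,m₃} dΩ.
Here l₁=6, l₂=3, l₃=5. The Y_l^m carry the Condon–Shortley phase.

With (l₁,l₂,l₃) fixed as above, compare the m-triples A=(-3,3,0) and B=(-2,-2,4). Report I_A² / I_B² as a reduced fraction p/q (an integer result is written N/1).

Same 6,3,5: normalisation and zero-m 3j drop out of the ratio.
A: Δ: 4! 8! 2! / 15! → 1/675675; sum: t=4:+1/34560 = 1/34560; 3j²(6 3 5; -3 3 0) = Δ·Π!·Σ² = 4/143  (sign -1)
B: Δ: 4! 8! 2! / 15! → 1/675675; sum: t=0:+1/967680 t=1:−1/60480 = -1/64512; 3j²(6 3 5; -2 -2 4) = Δ·Π!·Σ² = 15/1001  (sign +1)
I_A²/I_B² = (4/143)/(15/1001) = 28/15

28/15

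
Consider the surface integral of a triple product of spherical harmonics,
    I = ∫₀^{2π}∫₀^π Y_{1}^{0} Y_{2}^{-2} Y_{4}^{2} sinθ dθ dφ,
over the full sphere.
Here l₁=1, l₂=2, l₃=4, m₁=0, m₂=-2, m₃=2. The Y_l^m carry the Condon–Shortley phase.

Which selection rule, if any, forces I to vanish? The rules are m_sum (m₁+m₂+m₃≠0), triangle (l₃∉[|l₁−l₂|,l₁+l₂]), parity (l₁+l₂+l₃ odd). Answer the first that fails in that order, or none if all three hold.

triangle

Σmᵢ = 0  ✓
l₃∈[|l₁−l₂|,l₁+l₂]=[1,3], have l₃=4  ✗
Σlᵢ = 7 ⇒ odd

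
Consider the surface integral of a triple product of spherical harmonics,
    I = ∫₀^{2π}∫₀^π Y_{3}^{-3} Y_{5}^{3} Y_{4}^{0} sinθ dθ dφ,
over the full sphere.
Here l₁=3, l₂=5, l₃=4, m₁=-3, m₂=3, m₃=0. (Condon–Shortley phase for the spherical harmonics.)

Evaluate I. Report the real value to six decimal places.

0.196280

Rules hold: Σm=0, L=12 even, 2≤4≤8.
N = 7·11·9 = 693
Δ = 4!·2!·6!/13! = 1/180180
Racah Σ t=1..3: t=1:−1/576 t=2:+1/144 t=3:−1/576 = 1/288
⇒ 3j(3 5 4; 0 0 0)² = 20/1001, sgn +1
Racah Σ t=4..4: t=4:+1/2304 = 1/2304
⇒ 3j(3 5 4; -3 3 0)² = 5/143, sgn +1
4πI² = N·(3j₀)²·(3jₘ)² = 900/1859
I = +1·√(0.484131/4π) = 0.19628026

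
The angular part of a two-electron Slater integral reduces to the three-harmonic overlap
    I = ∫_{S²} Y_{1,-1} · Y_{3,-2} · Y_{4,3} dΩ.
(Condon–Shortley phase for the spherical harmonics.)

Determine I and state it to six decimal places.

-0.282095

Rules hold: Σm=0, L=8 even, 2≤4≤4.
N = 3·7·9 = 189
Δ = 0!·2!·6!/9! = 1/252
Racah Σ t=0..0: t=0:+1/36 = 1/36
⇒ 3j(1 3 4; 0 0 0)² = 4/63, sgn +1
Racah Σ t=0..0: t=0:+1/240 = 1/240
⇒ 3j(1 3 4; -1 -2 3)² = 1/12, sgn -1
4πI² = N·(3j₀)²·(3jₘ)² = 1/1
I = -1·√(1/4π) = -0.28209479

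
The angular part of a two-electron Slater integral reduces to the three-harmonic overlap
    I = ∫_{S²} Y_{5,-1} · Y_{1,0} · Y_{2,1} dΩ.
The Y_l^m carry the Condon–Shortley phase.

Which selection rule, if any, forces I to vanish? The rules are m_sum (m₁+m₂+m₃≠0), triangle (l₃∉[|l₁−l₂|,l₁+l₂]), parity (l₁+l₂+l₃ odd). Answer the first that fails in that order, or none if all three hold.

m₁+m₂+m₃ = -1 + 0 + 1 = 0  ✓
triangle: |5−1|=4 ≤ l₃=2 ≤ 5+1=6  ✗
parity: l₁+l₂+l₃ = 8 is even

triangle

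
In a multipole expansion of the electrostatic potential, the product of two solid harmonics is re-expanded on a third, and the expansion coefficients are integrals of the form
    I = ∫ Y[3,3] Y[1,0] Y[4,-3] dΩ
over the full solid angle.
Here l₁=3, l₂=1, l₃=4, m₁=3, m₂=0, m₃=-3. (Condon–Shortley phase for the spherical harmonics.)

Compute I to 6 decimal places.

m-sum 0 ✓  L=8 even ✓  2≤4≤4 ✓
Π(2lᵢ+1) = 7×3×9 = 189
triangle coeff Δ(3,1,4) = 1/252
Σ_t [0,0]: t=0:+1/36 = 1/36
(3j)²=4/63 [(3 1 4; 0 0 0)], sign=+1
Σ_t [0,0]: t=0:+1/720 = 1/720
(3j)²=1/36 [(3 1 4; 3 0 -3)], sign=-1
⇒ 4πI² = 1/3
I = (-1)√(1/3/(4π)) = -0.16286750

-0.162868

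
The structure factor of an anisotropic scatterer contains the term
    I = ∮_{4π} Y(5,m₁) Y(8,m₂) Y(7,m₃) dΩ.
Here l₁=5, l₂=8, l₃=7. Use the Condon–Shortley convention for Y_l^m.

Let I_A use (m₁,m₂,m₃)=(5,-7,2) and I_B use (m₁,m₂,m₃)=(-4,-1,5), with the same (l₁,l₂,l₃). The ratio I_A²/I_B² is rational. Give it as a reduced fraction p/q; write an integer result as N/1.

Shared (l₁,l₂,l₃)=(5,8,7): N and (l;000)² cancel in I_A²/I_B².
A: Δ = 6!·4!·10!/21! = 1/814773960; Racah Σ t=0..0: t=0:+1/6270566400 = 1/6270566400; ⇒ 3j(5 8 7; 5 -7 2)² = 25/3876, sgn -1
B: Δ = 6!·4!·10!/21! = 1/814773960; Racah Σ t=5..6: t=5:−1/232243200 t=6:+1/1567641600 = -23/6270566400; ⇒ 3j(5 8 7; -4 -1 5)² = 529/50388, sgn -1
I_A²/I_B² = (25/3876)/(529/50388) = 325/529

325/529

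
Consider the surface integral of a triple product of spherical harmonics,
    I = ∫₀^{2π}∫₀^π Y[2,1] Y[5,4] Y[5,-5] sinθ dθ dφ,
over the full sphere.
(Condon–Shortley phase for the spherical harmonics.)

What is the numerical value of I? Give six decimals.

Rules hold: Σm=0, L=12 even, 3≤5≤7.
N = 5·11·11 = 605
Δ = 2!·2!·8!/13! = 1/38610
Racah Σ t=0..2: t=0:+1/2880 t=1:−1/576 t=2:+1/2880 = -1/960
⇒ 3j(2 5 5; 0 0 0)² = 10/429, sgn +1
Racah Σ t=1..1: t=1:−1/80640 = -1/80640
⇒ 3j(2 5 5; 1 4 -5)² = 9/286, sgn -1
4πI² = N·(3j₀)²·(3jₘ)² = 75/169
I = -1·√(0.443787/4π) = -0.18792404

-0.187924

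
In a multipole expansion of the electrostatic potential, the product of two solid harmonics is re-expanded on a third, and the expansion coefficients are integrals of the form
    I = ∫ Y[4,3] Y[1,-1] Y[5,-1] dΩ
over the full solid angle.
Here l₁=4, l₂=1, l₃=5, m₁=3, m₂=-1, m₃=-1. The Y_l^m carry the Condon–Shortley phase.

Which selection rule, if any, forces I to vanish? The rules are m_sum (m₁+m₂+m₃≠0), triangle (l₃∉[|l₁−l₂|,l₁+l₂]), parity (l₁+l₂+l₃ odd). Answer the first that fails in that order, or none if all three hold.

m_sum

m₁+m₂+m₃ = 3 − 1 − 1 = 1  ✗
triangle: |4−1|=3 ≤ l₃=5 ≤ 4+1=5
parity: l₁+l₂+l₃ = 10 is even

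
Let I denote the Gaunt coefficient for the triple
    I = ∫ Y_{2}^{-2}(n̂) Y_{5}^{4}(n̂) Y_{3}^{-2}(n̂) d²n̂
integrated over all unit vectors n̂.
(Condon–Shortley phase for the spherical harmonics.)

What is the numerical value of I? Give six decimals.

Rules hold: Σm=0, L=10 even, 3≤3≤7.
N = 5·11·7 = 385
Δ = 4!·0!·6!/11! = 1/2310
Racah Σ t=2..2: t=2:+1/144 = 1/144
⇒ 3j(2 5 3; 0 0 0)² = 10/231, sgn -1
Racah Σ t=4..4: t=4:+1/2880 = 1/2880
⇒ 3j(2 5 3; -2 4 -2)² = 3/55, sgn -1
4πI² = N·(3j₀)²·(3jₘ)² = 10/11
I = +1·√(0.909091/4π) = 0.26896683

0.268967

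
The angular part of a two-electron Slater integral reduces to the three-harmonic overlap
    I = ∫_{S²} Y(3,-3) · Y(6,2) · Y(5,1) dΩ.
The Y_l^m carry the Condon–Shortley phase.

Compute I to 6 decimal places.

Rules hold: Σm=0, L=14 even, 3≤5≤9.
N = 7·13·11 = 1001
Δ = 4!·2!·8!/15! = 1/675675
Racah Σ t=1..3: t=1:−1/8640 t=2:+1/2304 t=3:−1/8640 = 7/34560
⇒ 3j(3 6 5; 0 0 0)² = 7/429, sgn -1
Racah Σ t=4..4: t=4:+1/27648 = 1/27648
⇒ 3j(3 6 5; -3 2 1)² = 10/429, sgn +1
4πI² = N·(3j₀)²·(3jₘ)² = 490/1287
I = -1·√(0.38073/4π) = -0.17406195

-0.174062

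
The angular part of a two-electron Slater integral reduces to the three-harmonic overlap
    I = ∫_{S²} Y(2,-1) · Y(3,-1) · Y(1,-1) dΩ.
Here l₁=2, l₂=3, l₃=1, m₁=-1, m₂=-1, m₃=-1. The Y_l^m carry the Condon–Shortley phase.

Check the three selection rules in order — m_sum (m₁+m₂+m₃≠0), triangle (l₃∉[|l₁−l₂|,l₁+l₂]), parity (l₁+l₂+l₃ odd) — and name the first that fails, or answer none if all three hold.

m_sum

azimuthal sum: -1 − 1 − 1 = -3  ✗
1 ≤ 1 ≤ 5 (triangle on l)
L = 2 + 3 + 1 = 6 (even)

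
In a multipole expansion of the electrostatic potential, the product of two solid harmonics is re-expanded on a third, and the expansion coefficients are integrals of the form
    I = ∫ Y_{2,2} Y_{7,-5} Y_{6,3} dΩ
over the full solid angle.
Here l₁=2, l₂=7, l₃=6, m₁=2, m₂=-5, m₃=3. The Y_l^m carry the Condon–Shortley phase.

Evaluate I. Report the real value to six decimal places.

L=15 odd ⇒ parity kills the (l;000) factor ⇒ I = 0

0.000000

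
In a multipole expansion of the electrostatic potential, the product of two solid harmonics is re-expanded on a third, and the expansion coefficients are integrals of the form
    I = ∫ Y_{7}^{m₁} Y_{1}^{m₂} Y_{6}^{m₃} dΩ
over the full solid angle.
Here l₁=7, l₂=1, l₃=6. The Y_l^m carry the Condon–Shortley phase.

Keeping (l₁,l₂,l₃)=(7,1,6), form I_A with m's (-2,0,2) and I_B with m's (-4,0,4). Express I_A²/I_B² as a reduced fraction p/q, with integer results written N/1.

l's match ⇒ only the (l;m) 3-j factors differ between A and B.
A: triangle coeff Δ(7,1,6) = 1/1365; Σ_t [1,1]: t=1:−1/967680 = -1/967680; (3j)²=3/91 [(7 1 6; -2 0 2)], sign=-1
B: triangle coeff Δ(7,1,6) = 1/1365; Σ_t [1,1]: t=1:−1/7257600 = -1/7257600; (3j)²=11/455 [(7 1 6; -4 0 4)], sign=-1
I_A²/I_B² = (3/91)/(11/455) = 15/11

15/11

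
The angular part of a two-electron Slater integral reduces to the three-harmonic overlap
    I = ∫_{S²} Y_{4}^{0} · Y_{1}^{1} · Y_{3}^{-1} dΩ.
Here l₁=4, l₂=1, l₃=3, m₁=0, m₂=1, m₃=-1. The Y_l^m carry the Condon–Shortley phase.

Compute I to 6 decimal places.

0.150786

Rules hold: Σm=0, L=8 even, 3≤3≤5.
N = 9·3·7 = 189
Δ = 2!·6!·0!/9! = 1/252
Racah Σ t=1..1: t=1:−1/36 = -1/36
⇒ 3j(4 1 3; 0 0 0)² = 4/63, sgn +1
Racah Σ t=2..2: t=2:+1/96 = 1/96
⇒ 3j(4 1 3; 0 1 -1)² = 1/42, sgn +1
4πI² = N·(3j₀)²·(3jₘ)² = 2/7
I = +1·√(0.285714/4π) = 0.15078601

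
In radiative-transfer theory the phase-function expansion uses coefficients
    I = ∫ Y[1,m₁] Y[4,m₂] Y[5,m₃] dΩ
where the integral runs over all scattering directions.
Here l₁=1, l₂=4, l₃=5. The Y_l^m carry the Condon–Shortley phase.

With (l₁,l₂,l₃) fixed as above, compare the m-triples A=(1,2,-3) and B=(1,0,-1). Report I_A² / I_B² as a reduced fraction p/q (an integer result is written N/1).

Shared (l₁,l₂,l₃)=(1,4,5): N and (l;000)² cancel in I_A²/I_B².
A: Δ = 0!·2!·8!/11! = 1/495; Racah Σ t=0..0: t=0:+1/2880 = 1/2880; ⇒ 3j(1 4 5; 1 2 -3)² = 28/495, sgn +1
B: Δ = 0!·2!·8!/11! = 1/495; Racah Σ t=0..0: t=0:+1/1152 = 1/1152; ⇒ 3j(1 4 5; 1 0 -1)² = 1/33, sgn +1
I_A²/I_B² = (28/495)/(1/33) = 28/15

28/15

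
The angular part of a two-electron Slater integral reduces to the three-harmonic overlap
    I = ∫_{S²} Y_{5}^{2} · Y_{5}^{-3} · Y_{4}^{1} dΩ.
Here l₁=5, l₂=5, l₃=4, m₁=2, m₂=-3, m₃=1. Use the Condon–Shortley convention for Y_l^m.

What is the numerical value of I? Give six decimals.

Checks pass: Σm=0; 14 even; l₃=4∈[0,10].
(2·5+1)(2·5+1)(2·4+1) = 1089
Δ: 6! 4! 4! / 15! → 1/3153150
sum: t=1:−1/69120 t=2:+1/1728 t=3:−1/576 t=4:+1/1728 t=5:−1/69120 = -7/11520
3j²(5 5 4; 0 0 0) = Δ·Π!·Σ² = 2/143  (sign -1)
sum: t=0:+1/17280 t=1:−1/2880 t=2:+1/6912 = -1/6912
3j²(5 5 4; 2 -3 1) = Δ·Π!·Σ² = 5/429  (sign +1)
combine: 4πI² = 1089·2/143·5/429 = 30/169
take √, sign -1: I = -0.11885360

-0.118854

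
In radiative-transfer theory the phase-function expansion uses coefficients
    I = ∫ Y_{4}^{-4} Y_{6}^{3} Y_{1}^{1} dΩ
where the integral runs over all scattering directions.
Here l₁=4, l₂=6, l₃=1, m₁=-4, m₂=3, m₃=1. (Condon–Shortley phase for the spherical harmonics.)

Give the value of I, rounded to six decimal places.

0.000000

l₃=1 ∉ [2,10] — triangle fails ⇒ I = 0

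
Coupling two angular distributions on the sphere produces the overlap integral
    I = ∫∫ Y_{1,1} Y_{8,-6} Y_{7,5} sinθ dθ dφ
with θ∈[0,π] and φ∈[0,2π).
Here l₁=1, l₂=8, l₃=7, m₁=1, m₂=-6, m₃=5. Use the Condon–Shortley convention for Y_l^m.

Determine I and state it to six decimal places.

0.291881

Checks pass: Σm=0; 16 even; l₃=7∈[7,9].
(2·1+1)(2·8+1)(2·7+1) = 765
Δ: 2! 0! 14! / 17! → 1/2040
sum: t=1:−1/25401600 = -1/25401600
3j²(1 8 7; 0 0 0) = Δ·Π!·Σ² = 8/255  (sign +1)
sum: t=0:+1/1916006400 = 1/1916006400
3j²(1 8 7; 1 -6 5) = Δ·Π!·Σ² = 91/2040  (sign +1)
combine: 4πI² = 765·8/255·91/2040 = 91/85
take √, sign +1: I = 0.29188132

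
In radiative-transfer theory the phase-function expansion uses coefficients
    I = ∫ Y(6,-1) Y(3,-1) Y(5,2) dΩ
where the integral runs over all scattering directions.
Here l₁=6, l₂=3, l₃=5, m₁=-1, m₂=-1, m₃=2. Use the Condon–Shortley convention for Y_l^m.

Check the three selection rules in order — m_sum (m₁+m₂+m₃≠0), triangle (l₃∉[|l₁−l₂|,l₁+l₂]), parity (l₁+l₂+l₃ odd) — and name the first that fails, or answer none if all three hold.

Σmᵢ = 0  ✓
l₃∈[|l₁−l₂|,l₁+l₂]=[3,9], have l₃=5  ✓
Σlᵢ = 14 ⇒ even  ✓

none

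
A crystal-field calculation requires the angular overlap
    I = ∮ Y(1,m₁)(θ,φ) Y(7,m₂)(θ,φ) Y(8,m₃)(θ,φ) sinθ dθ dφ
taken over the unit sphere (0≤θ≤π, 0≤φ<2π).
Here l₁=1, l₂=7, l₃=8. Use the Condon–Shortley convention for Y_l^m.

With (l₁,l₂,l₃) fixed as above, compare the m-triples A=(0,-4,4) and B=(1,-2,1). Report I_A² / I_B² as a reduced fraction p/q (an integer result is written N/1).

16/7

Same 1,7,8: normalisation and zero-m 3j drop out of the ratio.
A: Δ: 0! 2! 14! / 17! → 1/2040; sum: t=0:+1/239500800 = 1/239500800; 3j²(1 7 8; 0 -4 4) = Δ·Π!·Σ² = 2/85  (sign +1)
B: Δ: 0! 2! 14! / 17! → 1/2040; sum: t=0:+1/87091200 = 1/87091200; 3j²(1 7 8; 1 -2 1) = Δ·Π!·Σ² = 7/680  (sign -1)
I_A²/I_B² = (2/85)/(7/680) = 16/7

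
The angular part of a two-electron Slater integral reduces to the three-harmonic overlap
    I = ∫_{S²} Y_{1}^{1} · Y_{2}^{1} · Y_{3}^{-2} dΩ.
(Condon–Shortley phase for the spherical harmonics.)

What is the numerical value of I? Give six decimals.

0.261169

Rules hold: Σm=0, L=6 even, 1≤3≤3.
N = 3·5·7 = 105
Δ = 0!·2!·4!/7! = 1/105
Racah Σ t=0..0: t=0:+1/4 = 1/4
⇒ 3j(1 2 3; 0 0 0)² = 3/35, sgn -1
Racah Σ t=0..0: t=0:+1/12 = 1/12
⇒ 3j(1 2 3; 1 1 -2)² = 2/21, sgn -1
4πI² = N·(3j₀)²·(3jₘ)² = 6/7
I = +1·√(0.857143/4π) = 0.26116903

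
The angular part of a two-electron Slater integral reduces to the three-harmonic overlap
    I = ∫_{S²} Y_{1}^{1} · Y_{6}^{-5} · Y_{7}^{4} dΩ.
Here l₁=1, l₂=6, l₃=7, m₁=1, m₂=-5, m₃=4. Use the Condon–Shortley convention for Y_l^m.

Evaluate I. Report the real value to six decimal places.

Checks pass: Σm=0; 14 even; l₃=7∈[5,7].
(2·1+1)(2·6+1)(2·7+1) = 585
Δ: 0! 2! 12! / 15! → 1/1365
sum: t=0:+1/518400 = 1/518400
3j²(1 6 7; 0 0 0) = Δ·Π!·Σ² = 7/195  (sign -1)
sum: t=0:+1/79833600 = 1/79833600
3j²(1 6 7; 1 -5 4) = Δ·Π!·Σ² = 1/455  (sign -1)
combine: 4πI² = 585·7/195·1/455 = 3/65
take √, sign +1: I = 0.06060368

0.060604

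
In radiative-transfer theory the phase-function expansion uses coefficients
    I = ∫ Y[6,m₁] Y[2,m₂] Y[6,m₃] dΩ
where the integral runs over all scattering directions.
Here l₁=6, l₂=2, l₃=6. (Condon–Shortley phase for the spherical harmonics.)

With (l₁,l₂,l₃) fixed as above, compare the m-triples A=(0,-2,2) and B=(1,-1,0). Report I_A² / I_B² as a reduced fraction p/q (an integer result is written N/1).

40/1

Shared (l₁,l₂,l₃)=(6,2,6): N and (l;000)² cancel in I_A²/I_B².
A: Δ = 2!·10!·2!/15! = 1/90090; Racah Σ t=0..0: t=0:+1/69120 = 1/69120; ⇒ 3j(6 2 6; 0 -2 2)² = 4/143, sgn +1
B: Δ = 2!·10!·2!/15! = 1/90090; Racah Σ t=0..1: t=0:+1/28800 t=1:−1/34560 = 1/172800; ⇒ 3j(6 2 6; 1 -1 0)² = 1/1430, sgn +1
I_A²/I_B² = (4/143)/(1/1430) = 40/1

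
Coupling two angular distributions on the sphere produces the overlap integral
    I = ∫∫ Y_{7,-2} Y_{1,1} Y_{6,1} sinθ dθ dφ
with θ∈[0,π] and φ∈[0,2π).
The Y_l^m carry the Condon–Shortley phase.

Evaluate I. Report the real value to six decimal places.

Rules hold: Σm=0, L=14 even, 6≤6≤8.
N = 15·3·13 = 585
Δ = 2!·12!·0!/15! = 1/1365
Racah Σ t=1..1: t=1:−1/518400 = -1/518400
⇒ 3j(7 1 6; 0 0 0)² = 7/195, sgn -1
Racah Σ t=2..2: t=2:+1/1209600 = 1/1209600
⇒ 3j(7 1 6; -2 1 1)² = 12/455, sgn -1
4πI² = N·(3j₀)²·(3jₘ)² = 36/65
I = +1·√(0.553846/4π) = 0.20993732

0.209937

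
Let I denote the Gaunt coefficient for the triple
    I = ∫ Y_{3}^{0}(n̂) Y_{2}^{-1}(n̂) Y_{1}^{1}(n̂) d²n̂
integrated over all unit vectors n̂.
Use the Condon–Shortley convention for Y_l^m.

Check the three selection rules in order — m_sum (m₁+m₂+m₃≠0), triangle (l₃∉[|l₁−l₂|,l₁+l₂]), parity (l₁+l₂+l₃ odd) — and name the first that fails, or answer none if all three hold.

none

m₁+m₂+m₃ = 0 − 1 + 1 = 0  ✓
triangle: |3−2|=1 ≤ l₃=1 ≤ 3+2=5  ✓
parity: l₁+l₂+l₃ = 6 is even  ✓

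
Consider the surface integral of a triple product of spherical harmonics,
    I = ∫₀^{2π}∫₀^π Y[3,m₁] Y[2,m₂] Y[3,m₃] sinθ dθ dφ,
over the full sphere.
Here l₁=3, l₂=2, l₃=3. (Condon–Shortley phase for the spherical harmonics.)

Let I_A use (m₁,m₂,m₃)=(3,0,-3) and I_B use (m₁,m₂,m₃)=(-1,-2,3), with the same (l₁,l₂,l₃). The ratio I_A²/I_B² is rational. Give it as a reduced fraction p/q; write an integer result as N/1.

Shared (l₁,l₂,l₃)=(3,2,3): N and (l;000)² cancel in I_A²/I_B².
A: Δ = 2!·4!·2!/9! = 1/3780; Racah Σ t=0..0: t=0:+1/96 = 1/96; ⇒ 3j(3 2 3; 3 0 -3)² = 5/84, sgn +1
B: Δ = 2!·4!·2!/9! = 1/3780; Racah Σ t=0..0: t=0:+1/96 = 1/96; ⇒ 3j(3 2 3; -1 -2 3)² = 1/42, sgn +1
I_A²/I_B² = (5/84)/(1/42) = 5/2

5/2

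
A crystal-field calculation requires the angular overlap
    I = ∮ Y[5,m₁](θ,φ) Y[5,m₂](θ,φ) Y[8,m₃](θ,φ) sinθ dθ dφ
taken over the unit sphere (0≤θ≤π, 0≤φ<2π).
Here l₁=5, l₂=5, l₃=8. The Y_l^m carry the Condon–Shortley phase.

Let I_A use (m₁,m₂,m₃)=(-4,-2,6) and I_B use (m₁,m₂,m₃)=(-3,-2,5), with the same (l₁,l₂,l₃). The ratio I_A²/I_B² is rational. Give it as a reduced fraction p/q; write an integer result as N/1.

l's match ⇒ only the (l;m) 3-j factors differ between A and B.
A: triangle coeff Δ(5,5,8) = 1/37413090; Σ_t [1,2]: t=1:−1/58060800 t=2:+1/50803200 = 1/406425600; (3j)²=1/3230 [(5 5 8; -4 -2 6)], sign=+1
B: triangle coeff Δ(5,5,8) = 1/37413090; Σ_t [0,2]: t=0:+1/58060800 t=1:−1/7257600 t=2:+1/14515200 = -1/19353600; (3j)²=21/3230 [(5 5 8; -3 -2 5)], sign=+1
I_A²/I_B² = (1/3230)/(21/3230) = 1/21

1/21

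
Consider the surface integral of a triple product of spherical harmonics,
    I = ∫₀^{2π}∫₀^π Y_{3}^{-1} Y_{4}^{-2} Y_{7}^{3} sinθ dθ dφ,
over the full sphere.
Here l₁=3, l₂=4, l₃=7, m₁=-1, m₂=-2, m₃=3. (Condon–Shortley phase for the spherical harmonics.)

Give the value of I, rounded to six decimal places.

-0.239176

Rules hold: Σm=0, L=14 even, 1≤7≤7.
N = 7·9·15 = 945
Δ = 0!·6!·8!/15! = 1/45045
Racah Σ t=0..0: t=0:+1/20736 = 1/20736
⇒ 3j(3 4 7; 0 0 0)² = 35/1287, sgn -1
Racah Σ t=0..0: t=0:+1/69120 = 1/69120
⇒ 3j(3 4 7; -1 -2 3)² = 4/143, sgn +1
4πI² = N·(3j₀)²·(3jₘ)² = 14700/20449
I = -1·√(0.718862/4π) = -0.23917605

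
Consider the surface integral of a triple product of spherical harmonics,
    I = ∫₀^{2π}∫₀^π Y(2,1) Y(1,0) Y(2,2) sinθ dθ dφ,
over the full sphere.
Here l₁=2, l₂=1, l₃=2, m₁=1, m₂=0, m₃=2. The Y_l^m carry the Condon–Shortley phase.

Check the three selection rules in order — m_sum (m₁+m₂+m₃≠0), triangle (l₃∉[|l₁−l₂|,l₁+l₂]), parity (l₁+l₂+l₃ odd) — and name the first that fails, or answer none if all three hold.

m_sum

m₁+m₂+m₃ = 1 + 0 + 2 = 3  ✗
triangle: |2−1|=1 ≤ l₃=2 ≤ 2+1=3
parity: l₁+l₂+l₃ = 5 is odd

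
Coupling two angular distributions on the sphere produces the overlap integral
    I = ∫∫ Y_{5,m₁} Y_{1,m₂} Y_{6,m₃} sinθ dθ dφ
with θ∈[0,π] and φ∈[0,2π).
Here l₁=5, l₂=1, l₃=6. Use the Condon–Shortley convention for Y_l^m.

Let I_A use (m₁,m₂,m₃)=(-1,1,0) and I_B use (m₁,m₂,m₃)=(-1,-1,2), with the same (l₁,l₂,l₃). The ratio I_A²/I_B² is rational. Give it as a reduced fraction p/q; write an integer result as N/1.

15/28

Shared (l₁,l₂,l₃)=(5,1,6): N and (l;000)² cancel in I_A²/I_B².
A: Δ = 0!·10!·2!/13! = 1/858; Racah Σ t=0..0: t=0:+1/34560 = 1/34560; ⇒ 3j(5 1 6; -1 1 0)² = 5/286, sgn +1
B: Δ = 0!·10!·2!/13! = 1/858; Racah Σ t=0..0: t=0:+1/34560 = 1/34560; ⇒ 3j(5 1 6; -1 -1 2)² = 14/429, sgn +1
I_A²/I_B² = (5/286)/(14/429) = 15/28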